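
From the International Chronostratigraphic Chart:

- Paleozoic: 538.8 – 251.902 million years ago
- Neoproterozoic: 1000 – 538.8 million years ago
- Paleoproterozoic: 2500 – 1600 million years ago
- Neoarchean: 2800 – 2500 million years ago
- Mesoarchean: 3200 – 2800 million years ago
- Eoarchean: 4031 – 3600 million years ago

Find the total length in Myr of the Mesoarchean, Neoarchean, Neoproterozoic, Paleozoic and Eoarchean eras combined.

1879.098 million years

Duration is start − end for each: (3200 − 2800) + (2800 − 2500) + (1000 − 538.8) + (538.8 − 251.902) + (4031 − 3600).
That is 400 + 300 + 461.2 + 286.898 + 431, which totals 1879.098 million years.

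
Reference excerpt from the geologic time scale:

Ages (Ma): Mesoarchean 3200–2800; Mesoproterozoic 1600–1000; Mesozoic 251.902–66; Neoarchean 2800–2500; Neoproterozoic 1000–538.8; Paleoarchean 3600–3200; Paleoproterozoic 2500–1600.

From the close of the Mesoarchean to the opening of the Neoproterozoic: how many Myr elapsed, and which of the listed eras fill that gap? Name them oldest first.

End of Mesoarchean = 2800 Ma; start of Neoproterozoic = 1000 Ma.
Gap = 2800 − 1000 = 1800 Myr.
Eras wholly inside 2800–1000 Ma: Neoarchean (2800–2500), Paleoproterozoic (2500–1600), Mesoproterozoic (1600–1000).

1800 million years; Neoarchean, Paleoproterozoic, Mesoproterozoic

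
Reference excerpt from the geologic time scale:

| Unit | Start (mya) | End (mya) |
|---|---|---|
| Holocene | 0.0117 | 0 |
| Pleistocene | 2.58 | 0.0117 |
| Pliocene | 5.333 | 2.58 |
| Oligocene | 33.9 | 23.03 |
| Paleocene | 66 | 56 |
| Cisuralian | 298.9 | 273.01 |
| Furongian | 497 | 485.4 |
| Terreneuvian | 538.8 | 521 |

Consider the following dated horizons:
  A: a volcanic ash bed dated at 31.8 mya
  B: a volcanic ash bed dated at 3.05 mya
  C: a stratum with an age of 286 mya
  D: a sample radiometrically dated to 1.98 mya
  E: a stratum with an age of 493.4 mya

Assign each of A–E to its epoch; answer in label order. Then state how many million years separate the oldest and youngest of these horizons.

A — Oligocene; B — Pliocene; C — Cisuralian; D — Pleistocene; E — Furongian; span 491.42 million years

Match each age against the start–end ranges in the excerpt: A = 31.8 Ma → Oligocene (33.9–23.03); B = 3.05 Ma → Pliocene (5.333–2.58); C = 286 Ma → Cisuralian (298.9–273.01); D = 1.98 Ma → Pleistocene (2.58–0.0117); E = 493.4 Ma → Furongian (497–485.4).
The largest age is 493.4 Ma and the smallest is 1.98 Ma; their difference is 491.42 Myr.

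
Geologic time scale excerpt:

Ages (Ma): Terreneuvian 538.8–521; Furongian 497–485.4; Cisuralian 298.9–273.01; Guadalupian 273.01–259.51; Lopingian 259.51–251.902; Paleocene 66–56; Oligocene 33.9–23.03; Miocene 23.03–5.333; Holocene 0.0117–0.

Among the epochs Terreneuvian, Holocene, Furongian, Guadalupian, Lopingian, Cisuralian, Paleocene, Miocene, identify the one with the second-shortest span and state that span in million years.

Lopingian, 7.608 million years

Durations: Terreneuvian 17.8; Holocene 0.0117; Furongian 11.6; Guadalupian 13.5; Lopingian 7.608; Cisuralian 25.89; Paleocene 10; Miocene 17.697 Myr.
Sorted shortest-first: Holocene (0.0117), Lopingian (7.608), Paleocene (10), Furongian (11.6), Guadalupian (13.5), Miocene (17.697), Terreneuvian (17.8), Cisuralian (25.89).
The second shortest is Lopingian at 7.608 Myr.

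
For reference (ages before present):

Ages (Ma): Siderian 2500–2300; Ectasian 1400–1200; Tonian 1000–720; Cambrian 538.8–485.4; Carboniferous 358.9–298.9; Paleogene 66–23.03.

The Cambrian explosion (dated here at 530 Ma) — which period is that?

Cambrian

530 Ma lies between 538.8 and 485.4 Ma, so it falls in the Cambrian.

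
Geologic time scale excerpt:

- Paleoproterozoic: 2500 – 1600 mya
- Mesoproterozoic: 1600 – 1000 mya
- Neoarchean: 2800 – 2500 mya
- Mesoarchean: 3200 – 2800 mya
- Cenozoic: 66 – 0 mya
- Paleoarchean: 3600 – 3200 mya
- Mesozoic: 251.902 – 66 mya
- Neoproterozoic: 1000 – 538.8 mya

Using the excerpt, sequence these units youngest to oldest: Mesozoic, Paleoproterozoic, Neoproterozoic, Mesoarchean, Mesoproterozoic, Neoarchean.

The oldest of these is Mesoarchean (starts 3200 Ma) and the youngest is Mesozoic (ends 66 Ma).
In between, by decreasing start age: Neoarchean (2800), Paleoproterozoic (2500), Mesoproterozoic (1600), Neoproterozoic (1000).
Listing youngest first means reversing that sequence.

Mesozoic, Neoproterozoic, Mesoproterozoic, Paleoproterozoic, Neoarchean, Mesoarchean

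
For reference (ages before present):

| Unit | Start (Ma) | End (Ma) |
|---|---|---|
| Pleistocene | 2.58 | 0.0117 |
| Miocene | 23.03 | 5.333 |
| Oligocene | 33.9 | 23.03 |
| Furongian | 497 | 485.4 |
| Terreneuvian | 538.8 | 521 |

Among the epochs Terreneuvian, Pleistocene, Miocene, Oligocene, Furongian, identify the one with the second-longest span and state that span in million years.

Miocene, 17.697 million years

Durations: Terreneuvian 17.8; Pleistocene 2.5683; Miocene 17.697; Oligocene 10.87; Furongian 11.6 Myr.
Sorted longest-first: Terreneuvian (17.8), Miocene (17.697), Furongian (11.6), Oligocene (10.87), Pleistocene (2.5683).
The second longest is Miocene at 17.697 Myr.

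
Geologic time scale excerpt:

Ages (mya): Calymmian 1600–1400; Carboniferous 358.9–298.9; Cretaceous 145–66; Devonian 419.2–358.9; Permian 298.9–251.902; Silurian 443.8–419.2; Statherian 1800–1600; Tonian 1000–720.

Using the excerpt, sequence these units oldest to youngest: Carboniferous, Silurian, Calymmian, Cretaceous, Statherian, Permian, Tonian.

Statherian, Calymmian, Tonian, Silurian, Carboniferous, Permian, Cretaceous

Read off each span (Ma): Carboniferous 358.9–298.9; Silurian 443.8–419.2; Calymmian 1600–1400; Cretaceous 145–66; Statherian 1800–1600; Permian 298.9–251.902; Tonian 1000–720.
Larger Ma is older, so oldest→youngest is Statherian, Calymmian, Tonian, Silurian, Carboniferous, Permian, Cretaceous.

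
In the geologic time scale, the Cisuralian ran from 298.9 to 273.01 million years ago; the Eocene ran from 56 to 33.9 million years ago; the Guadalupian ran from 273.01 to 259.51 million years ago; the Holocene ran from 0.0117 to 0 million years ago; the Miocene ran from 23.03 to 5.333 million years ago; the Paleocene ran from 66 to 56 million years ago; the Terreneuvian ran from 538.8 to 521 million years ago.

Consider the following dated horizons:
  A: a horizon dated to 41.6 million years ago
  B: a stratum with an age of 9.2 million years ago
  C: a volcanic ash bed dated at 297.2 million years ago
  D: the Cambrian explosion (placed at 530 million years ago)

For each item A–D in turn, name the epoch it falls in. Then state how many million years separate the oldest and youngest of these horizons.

A: 41.6 Ma lies in 56–33.9 Ma, so Eocene.
B: 9.2 Ma lies in 23.03–5.333 Ma, so Miocene.
C: 297.2 Ma lies in 298.9–273.01 Ma, so Cisuralian.
D: 530 Ma lies in 538.8–521 Ma, so Terreneuvian.
Oldest = 530 Ma, youngest = 9.2 Ma → span 520.8 Myr.

A — Eocene; B — Miocene; C — Cisuralian; D — Terreneuvian; span 520.8 million years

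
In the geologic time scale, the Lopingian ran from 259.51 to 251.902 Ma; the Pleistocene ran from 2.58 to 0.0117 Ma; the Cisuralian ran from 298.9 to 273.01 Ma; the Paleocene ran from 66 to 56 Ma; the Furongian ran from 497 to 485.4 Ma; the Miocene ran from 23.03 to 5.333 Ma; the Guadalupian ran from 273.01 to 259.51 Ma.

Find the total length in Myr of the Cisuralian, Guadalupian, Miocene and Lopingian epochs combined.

64.695 million years

Each duration: Cisuralian = 25.89; Guadalupian = 13.5; Miocene = 17.697; Lopingian = 7.608.
Sum: 25.89 + 13.5 + 17.697 + 7.608 = 64.695 Myr.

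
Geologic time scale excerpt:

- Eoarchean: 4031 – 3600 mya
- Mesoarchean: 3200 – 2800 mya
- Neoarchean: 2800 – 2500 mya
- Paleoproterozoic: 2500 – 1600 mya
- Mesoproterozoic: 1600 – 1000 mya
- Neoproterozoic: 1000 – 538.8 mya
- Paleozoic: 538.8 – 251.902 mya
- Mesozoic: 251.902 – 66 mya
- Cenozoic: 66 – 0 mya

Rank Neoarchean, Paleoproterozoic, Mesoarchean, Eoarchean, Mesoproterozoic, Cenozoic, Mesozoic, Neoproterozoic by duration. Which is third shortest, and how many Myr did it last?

Start − end for each: Neoarchean 2800 − 2500 = 300; Paleoproterozoic 2500 − 1600 = 900; Mesoarchean 3200 − 2800 = 400; Eoarchean 4031 − 3600 = 431; Mesoproterozoic 1600 − 1000 = 600; Cenozoic 66 − 0 = 66; Mesozoic 251.902 − 66 = 185.902; Neoproterozoic 1000 − 538.8 = 461.2.
Ranking these from shortest: Cenozoic < Mesozoic < Neoarchean < Mesoarchean < Eoarchean < Neoproterozoic < Mesoproterozoic < Paleoproterozoic.
Position 3 in that ranking is Neoarchean, which lasted 300 Myr.

Neoarchean, 300 million years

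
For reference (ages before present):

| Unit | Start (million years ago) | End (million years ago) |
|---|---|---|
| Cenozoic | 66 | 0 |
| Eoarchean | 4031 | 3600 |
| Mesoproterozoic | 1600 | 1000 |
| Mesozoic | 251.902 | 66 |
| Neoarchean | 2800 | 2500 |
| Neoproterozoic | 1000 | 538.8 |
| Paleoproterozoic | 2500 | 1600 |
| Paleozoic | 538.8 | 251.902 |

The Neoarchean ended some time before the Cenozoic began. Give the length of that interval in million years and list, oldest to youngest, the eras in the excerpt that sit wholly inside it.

End of Neoarchean = 2500 Ma; start of Cenozoic = 66 Ma.
Gap = 2500 − 66 = 2434 Myr.
Eras wholly inside 2500–66 Ma: Paleoproterozoic (2500–1600), Mesoproterozoic (1600–1000), Neoproterozoic (1000–538.8), Paleozoic (538.8–251.902), Mesozoic (251.902–66).

2434 million years; Paleoproterozoic, Mesoproterozoic, Neoproterozoic, Paleozoic, Mesozoic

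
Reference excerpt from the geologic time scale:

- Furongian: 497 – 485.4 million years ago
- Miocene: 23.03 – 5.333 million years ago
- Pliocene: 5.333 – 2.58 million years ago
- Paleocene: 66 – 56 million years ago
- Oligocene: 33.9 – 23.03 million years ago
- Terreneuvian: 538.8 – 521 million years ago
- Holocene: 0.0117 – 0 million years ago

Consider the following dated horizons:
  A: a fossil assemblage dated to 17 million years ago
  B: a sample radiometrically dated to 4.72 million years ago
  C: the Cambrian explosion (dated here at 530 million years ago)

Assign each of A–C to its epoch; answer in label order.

A — Miocene; B — Pliocene; C — Terreneuvian

Match each age against the start–end ranges in the excerpt: A = 17 Ma → Miocene (23.03–5.333); B = 4.72 Ma → Pliocene (5.333–2.58); C = 530 Ma → Terreneuvian (538.8–521).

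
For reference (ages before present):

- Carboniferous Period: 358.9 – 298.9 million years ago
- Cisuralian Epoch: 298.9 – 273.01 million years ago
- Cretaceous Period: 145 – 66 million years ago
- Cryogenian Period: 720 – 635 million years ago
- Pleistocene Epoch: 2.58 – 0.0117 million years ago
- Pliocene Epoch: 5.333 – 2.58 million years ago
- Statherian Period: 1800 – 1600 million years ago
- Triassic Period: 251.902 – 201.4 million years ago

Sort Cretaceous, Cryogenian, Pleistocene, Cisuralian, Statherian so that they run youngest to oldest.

Pleistocene → Cretaceous → Cisuralian → Cryogenian → Statherian

Read off each span (Ma): Cretaceous 145–66; Cryogenian 720–635; Pleistocene 2.58–0.0117; Cisuralian 298.9–273.01; Statherian 1800–1600.
Larger Ma is older, so oldest→youngest is Statherian, Cryogenian, Cisuralian, Cretaceous, Pleistocene; reverse it for youngest→oldest.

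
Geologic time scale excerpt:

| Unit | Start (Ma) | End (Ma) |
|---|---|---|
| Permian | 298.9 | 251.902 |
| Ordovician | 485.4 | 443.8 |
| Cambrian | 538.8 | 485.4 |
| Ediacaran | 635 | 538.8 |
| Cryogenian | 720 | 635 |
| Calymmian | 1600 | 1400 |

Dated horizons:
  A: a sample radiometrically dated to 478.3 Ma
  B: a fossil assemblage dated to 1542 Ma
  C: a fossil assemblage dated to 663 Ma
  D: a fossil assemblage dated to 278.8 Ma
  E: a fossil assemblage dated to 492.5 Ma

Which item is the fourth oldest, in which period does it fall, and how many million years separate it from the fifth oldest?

Larger Ma means older, so oldest first: B 1542 > C 663 > E 492.5 > A 478.3 > D 278.8.
Counting 4 along gives A (478.3 Ma); the excerpt puts that inside the Ordovician, 485.4–443.8 Ma.
Next in line is D (278.8 Ma), and 478.3 − 278.8 = 199.5 Myr.

A, in the Ordovician; 199.5 million years to D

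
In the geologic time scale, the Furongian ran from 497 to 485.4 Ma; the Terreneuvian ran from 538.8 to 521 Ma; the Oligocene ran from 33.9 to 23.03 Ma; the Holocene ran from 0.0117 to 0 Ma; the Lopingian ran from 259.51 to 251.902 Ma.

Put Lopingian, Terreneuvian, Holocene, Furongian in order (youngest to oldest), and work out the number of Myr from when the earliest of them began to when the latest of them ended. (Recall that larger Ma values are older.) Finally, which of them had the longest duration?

From the excerpt: Lopingian 259.51–251.902; Terreneuvian 538.8–521; Holocene 0.0117–0; Furongian 497–485.4 (Ma).
Larger Ma is earlier, so the oldest is Terreneuvian and the youngest is Holocene; youngest to oldest: Holocene, Lopingian, Furongian, Terreneuvian.
Oldest start 538.8 minus youngest end 0 gives 538.8 Myr overall.
Individual lengths (start − end): Furongian 11.6; Holocene 0.0117; Terreneuvian 17.8; Lopingian 7.608. The largest is Terreneuvian at 17.8 Myr.

Holocene, Lopingian, Furongian, Terreneuvian; total span 538.8 Myr; longest is Terreneuvian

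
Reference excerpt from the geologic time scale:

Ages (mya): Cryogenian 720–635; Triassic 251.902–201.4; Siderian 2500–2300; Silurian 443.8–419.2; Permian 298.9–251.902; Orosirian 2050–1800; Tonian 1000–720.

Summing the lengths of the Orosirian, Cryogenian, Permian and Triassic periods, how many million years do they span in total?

432.5 million years

Duration is start − end for each: (2050 − 1800) + (720 − 635) + (298.9 − 251.902) + (251.902 − 201.4).
That is 250 + 85 + 46.998 + 50.502, which totals 432.5 million years.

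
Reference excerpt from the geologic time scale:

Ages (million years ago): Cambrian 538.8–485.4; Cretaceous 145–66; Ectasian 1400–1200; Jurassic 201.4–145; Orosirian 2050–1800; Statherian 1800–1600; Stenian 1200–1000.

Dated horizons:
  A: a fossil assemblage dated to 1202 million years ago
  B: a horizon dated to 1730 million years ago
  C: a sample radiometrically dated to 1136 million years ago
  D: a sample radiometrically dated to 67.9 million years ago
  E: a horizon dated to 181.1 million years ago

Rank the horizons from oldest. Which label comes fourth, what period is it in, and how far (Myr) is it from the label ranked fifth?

Larger Ma means older, so oldest first: B 1730 > A 1202 > C 1136 > E 181.1 > D 67.9.
Counting 4 along gives E (181.1 Ma); the excerpt puts that inside the Jurassic, 201.4–145 Ma.
Next in line is D (67.9 Ma), and 181.1 − 67.9 = 113.2 Myr.

E, in the Jurassic; 113.2 million years to D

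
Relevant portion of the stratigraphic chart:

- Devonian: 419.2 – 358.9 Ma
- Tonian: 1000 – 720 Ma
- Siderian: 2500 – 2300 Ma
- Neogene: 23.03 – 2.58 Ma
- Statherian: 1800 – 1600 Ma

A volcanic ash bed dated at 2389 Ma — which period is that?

Siderian

2389 Ma lies between 2500 and 2300 Ma, so it falls in the Siderian.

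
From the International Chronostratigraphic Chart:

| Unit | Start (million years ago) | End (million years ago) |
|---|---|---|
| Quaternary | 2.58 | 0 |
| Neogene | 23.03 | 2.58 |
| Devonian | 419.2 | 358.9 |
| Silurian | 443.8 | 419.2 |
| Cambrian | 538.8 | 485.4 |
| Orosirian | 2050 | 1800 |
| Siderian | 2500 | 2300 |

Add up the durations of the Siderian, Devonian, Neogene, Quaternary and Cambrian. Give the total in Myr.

Duration is start − end for each: (2500 − 2300) + (419.2 − 358.9) + (23.03 − 2.58) + (2.58 − 0) + (538.8 − 485.4).
That is 200 + 60.3 + 20.45 + 2.58 + 53.4, which totals 336.73 million years.

336.73 million years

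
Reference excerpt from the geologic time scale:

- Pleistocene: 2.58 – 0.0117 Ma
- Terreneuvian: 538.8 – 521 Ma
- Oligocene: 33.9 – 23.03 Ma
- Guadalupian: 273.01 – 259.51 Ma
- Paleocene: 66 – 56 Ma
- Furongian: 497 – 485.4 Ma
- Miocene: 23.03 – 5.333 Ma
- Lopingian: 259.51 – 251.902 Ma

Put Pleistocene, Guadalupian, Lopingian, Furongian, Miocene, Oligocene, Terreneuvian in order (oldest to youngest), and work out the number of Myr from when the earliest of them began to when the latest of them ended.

Terreneuvian, Furongian, Guadalupian, Lopingian, Oligocene, Miocene, Pleistocene; total span 538.7883 Myr

From the excerpt: Pleistocene 2.58–0.0117; Guadalupian 273.01–259.51; Lopingian 259.51–251.902; Furongian 497–485.4; Miocene 23.03–5.333; Oligocene 33.9–23.03; Terreneuvian 538.8–521 (Ma).
Larger Ma is earlier, so the oldest is Terreneuvian and the youngest is Pleistocene; oldest to youngest: Terreneuvian, Furongian, Guadalupian, Lopingian, Oligocene, Miocene, Pleistocene.
Oldest start 538.8 minus youngest end 0.0117 gives 538.7883 Myr overall.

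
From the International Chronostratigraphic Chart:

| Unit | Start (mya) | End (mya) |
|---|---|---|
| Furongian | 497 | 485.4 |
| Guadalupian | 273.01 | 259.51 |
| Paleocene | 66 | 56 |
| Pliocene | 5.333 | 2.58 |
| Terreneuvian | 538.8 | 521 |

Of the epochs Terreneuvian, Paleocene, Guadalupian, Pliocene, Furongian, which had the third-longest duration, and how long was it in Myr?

Furongian, 11.6 million years

Start − end for each: Terreneuvian 538.8 − 521 = 17.8; Paleocene 66 − 56 = 10; Guadalupian 273.01 − 259.51 = 13.5; Pliocene 5.333 − 2.58 = 2.753; Furongian 497 − 485.4 = 11.6.
Ranking these from longest: Terreneuvian > Guadalupian > Furongian > Paleocene > Pliocene.
Position 3 in that ranking is Furongian, which lasted 11.6 Myr.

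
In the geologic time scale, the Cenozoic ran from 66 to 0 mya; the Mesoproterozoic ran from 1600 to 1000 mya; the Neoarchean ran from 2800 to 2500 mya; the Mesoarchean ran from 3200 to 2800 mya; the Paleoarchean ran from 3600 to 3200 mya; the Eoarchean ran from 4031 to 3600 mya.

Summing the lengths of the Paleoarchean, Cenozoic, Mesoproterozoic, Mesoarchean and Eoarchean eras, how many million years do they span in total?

1897 million years

Duration is start − end for each: (3600 − 3200) + (66 − 0) + (1600 − 1000) + (3200 − 2800) + (4031 − 3600).
That is 400 + 66 + 600 + 400 + 431, which totals 1897 million years.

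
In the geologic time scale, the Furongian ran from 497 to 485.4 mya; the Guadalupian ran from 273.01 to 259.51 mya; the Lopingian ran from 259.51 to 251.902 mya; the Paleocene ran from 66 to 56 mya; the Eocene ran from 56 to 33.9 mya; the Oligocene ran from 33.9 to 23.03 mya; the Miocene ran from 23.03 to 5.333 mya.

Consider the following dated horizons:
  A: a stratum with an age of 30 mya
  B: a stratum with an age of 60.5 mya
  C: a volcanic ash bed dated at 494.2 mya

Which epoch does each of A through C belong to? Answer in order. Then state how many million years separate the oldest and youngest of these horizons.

Match each age against the start–end ranges in the excerpt: A = 30 Ma → Oligocene (33.9–23.03); B = 60.5 Ma → Paleocene (66–56); C = 494.2 Ma → Furongian (497–485.4).
The largest age is 494.2 Ma and the smallest is 30 Ma; their difference is 464.2 Myr.

A — Oligocene; B — Paleocene; C — Furongian; span 464.2 million years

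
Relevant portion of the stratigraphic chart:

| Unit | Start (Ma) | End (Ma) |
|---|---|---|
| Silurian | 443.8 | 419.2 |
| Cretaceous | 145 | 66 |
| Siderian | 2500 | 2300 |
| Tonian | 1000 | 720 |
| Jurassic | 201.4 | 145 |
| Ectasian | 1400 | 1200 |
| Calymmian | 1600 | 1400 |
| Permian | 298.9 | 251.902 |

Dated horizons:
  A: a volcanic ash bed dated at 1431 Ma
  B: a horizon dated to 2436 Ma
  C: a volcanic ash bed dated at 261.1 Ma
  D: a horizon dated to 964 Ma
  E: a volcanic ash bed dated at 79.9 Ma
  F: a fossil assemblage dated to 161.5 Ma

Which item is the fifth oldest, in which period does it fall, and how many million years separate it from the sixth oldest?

Larger Ma means older, so oldest first: B 2436 > A 1431 > D 964 > C 261.1 > F 161.5 > E 79.9.
Counting 5 along gives F (161.5 Ma); the excerpt puts that inside the Jurassic, 201.4–145 Ma.
Next in line is E (79.9 Ma), and 161.5 − 79.9 = 81.6 Myr.

F, in the Jurassic; 81.6 million years to E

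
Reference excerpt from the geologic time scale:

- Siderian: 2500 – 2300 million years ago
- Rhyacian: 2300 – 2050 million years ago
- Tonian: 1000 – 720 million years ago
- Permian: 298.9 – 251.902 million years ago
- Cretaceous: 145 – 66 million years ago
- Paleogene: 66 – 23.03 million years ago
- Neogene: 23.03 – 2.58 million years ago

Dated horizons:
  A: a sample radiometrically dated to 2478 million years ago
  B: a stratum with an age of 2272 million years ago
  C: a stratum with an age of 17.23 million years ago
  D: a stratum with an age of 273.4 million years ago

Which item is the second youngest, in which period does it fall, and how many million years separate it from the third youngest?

D, in the Permian; 1998.6 million years to B

Sorted youngest-first by Ma: C (17.23), D (273.4), B (2272), A (2478).
The second youngest is D at 273.4 Ma, which lies in 298.9–251.902 Ma: the Permian.
The third youngest is B at 2272 Ma; separation = |273.4 − 2272| = 1998.6 Myr.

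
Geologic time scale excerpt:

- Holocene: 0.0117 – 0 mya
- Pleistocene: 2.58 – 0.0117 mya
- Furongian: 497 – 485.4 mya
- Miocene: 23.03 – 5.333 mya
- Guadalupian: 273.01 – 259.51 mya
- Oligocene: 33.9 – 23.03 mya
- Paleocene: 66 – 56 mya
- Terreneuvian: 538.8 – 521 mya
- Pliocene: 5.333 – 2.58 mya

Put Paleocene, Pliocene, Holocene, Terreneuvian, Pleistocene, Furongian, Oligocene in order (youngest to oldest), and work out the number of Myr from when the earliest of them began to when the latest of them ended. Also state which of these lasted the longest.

From the excerpt: Paleocene 66–56; Pliocene 5.333–2.58; Holocene 0.0117–0; Terreneuvian 538.8–521; Pleistocene 2.58–0.0117; Furongian 497–485.4; Oligocene 33.9–23.03 (Ma).
Larger Ma is earlier, so the oldest is Terreneuvian and the youngest is Holocene; youngest to oldest: Holocene, Pleistocene, Pliocene, Oligocene, Paleocene, Furongian, Terreneuvian.
Oldest start 538.8 minus youngest end 0 gives 538.8 Myr overall.
Individual lengths (start − end): Oligocene 10.87; Pliocene 2.753; Holocene 0.0117; Furongian 11.6; Pleistocene 2.5683; Paleocene 10; Terreneuvian 17.8. The largest is Terreneuvian at 17.8 Myr.

Holocene → Pleistocene → Pliocene → Oligocene → Paleocene → Furongian → Terreneuvian; total span 538.8 Myr; longest is Terreneuvian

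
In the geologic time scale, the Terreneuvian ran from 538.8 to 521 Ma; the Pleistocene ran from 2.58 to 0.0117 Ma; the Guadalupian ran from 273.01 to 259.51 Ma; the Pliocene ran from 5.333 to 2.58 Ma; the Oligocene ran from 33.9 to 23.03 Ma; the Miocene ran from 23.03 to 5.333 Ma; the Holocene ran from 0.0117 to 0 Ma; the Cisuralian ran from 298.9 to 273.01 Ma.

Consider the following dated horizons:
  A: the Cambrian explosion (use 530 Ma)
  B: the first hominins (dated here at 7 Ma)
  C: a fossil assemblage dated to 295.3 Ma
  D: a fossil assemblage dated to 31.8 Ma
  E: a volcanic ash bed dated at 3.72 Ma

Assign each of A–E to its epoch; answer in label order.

A — Terreneuvian; B — Miocene; C — Cisuralian; D — Oligocene; E — Pliocene

Match each age against the start–end ranges in the excerpt: A = 530 Ma → Terreneuvian (538.8–521); B = 7 Ma → Miocene (23.03–5.333); C = 295.3 Ma → Cisuralian (298.9–273.01); D = 31.8 Ma → Oligocene (33.9–23.03); E = 3.72 Ma → Pliocene (5.333–2.58).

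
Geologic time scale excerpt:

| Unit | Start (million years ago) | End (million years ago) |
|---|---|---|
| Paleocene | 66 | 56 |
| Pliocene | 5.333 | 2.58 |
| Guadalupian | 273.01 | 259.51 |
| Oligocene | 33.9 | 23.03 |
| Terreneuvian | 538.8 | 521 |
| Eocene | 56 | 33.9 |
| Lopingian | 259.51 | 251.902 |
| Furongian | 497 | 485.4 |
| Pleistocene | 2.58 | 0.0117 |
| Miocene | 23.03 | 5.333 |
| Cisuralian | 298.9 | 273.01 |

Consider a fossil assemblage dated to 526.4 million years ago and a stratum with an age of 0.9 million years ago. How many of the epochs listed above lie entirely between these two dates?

526.4 Ma sits inside the Terreneuvian (538.8–521) and 0.9 Ma inside the Pleistocene (2.58–0.0117); neither of those is wholly between the two dates.
The listed epochs lying completely between them are Furongian, Cisuralian, Guadalupian, Lopingian, Paleocene, Eocene, Oligocene, Miocene, Pliocene — 9 in all.

9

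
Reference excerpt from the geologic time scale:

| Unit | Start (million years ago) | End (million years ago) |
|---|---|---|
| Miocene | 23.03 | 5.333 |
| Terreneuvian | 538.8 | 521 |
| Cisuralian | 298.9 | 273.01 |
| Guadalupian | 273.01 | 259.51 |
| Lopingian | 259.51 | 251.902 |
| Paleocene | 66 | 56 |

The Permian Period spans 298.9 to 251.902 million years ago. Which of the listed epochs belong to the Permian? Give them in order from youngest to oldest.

Lopingian, Guadalupian, Cisuralian

Epochs with both bounds inside 298.9–251.902 Ma: Lopingian (259.51–251.902), Guadalupian (273.01–259.51), Cisuralian (298.9–273.01).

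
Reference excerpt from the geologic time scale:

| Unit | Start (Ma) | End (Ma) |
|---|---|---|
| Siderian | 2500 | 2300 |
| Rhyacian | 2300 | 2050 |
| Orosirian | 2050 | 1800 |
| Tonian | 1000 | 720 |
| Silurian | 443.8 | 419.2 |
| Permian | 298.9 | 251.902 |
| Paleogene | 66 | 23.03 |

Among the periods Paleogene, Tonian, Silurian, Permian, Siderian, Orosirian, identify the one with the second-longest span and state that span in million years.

Durations: Paleogene 42.97; Tonian 280; Silurian 24.6; Permian 46.998; Siderian 200; Orosirian 250 Myr.
Sorted longest-first: Tonian (280), Orosirian (250), Siderian (200), Permian (46.998), Paleogene (42.97), Silurian (24.6).
The second longest is Orosirian at 250 Myr.

Orosirian, 250 million years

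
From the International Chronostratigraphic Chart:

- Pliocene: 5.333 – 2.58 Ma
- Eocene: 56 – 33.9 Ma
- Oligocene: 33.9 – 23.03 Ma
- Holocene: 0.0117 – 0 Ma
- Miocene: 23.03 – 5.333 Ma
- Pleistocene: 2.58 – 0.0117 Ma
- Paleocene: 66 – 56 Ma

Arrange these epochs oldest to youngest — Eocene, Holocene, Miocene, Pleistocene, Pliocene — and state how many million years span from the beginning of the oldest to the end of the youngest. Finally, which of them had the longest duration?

From the excerpt: Eocene 56–33.9; Holocene 0.0117–0; Miocene 23.03–5.333; Pleistocene 2.58–0.0117; Pliocene 5.333–2.58 (Ma).
Larger Ma is earlier, so the oldest is Eocene and the youngest is Holocene; oldest to youngest: Eocene, Miocene, Pliocene, Pleistocene, Holocene.
Oldest start 56 minus youngest end 0 gives 56 Myr overall.
Individual lengths (start − end): Pleistocene 2.5683; Pliocene 2.753; Holocene 0.0117; Eocene 22.1; Miocene 17.697. The largest is Eocene at 22.1 Myr.

Eocene → Miocene → Pliocene → Pleistocene → Holocene; total span 56 Myr; longest is Eocene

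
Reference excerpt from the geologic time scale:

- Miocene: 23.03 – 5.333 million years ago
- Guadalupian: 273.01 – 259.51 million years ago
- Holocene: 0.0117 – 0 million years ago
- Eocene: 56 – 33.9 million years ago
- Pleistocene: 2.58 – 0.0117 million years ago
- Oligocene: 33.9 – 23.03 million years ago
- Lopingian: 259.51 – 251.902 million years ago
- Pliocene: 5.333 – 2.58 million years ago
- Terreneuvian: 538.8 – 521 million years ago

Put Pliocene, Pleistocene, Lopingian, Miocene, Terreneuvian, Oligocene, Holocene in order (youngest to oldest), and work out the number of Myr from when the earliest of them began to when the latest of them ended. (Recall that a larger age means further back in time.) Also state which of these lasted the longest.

Holocene, Pleistocene, Pliocene, Miocene, Oligocene, Lopingian, Terreneuvian; total span 538.8 Myr; longest is Terreneuvian

Start ages (Ma): Terreneuvian 538.8, Lopingian 259.51, Oligocene 33.9, Miocene 23.03, Pliocene 5.333, Pleistocene 2.58, Holocene 0.0117.
Ordered youngest to oldest: Holocene, Pleistocene, Pliocene, Miocene, Oligocene, Lopingian, Terreneuvian.
Span = 538.8 − 0 = 538.8 Myr.
Durations: Oligocene 10.87, Pliocene 2.753, Terreneuvian 17.8, Miocene 17.697, Pleistocene 2.5683, Lopingian 7.608, Holocene 0.0117 → longest is Terreneuvian (17.8 Myr).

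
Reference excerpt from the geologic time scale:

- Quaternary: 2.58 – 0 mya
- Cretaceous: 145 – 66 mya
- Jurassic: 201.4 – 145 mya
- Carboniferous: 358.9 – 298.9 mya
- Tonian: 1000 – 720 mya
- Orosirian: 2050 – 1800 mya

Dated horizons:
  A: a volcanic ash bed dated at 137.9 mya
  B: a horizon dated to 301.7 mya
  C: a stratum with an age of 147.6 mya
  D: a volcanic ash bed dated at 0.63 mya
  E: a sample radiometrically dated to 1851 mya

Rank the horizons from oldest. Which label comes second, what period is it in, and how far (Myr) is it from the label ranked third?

B, in the Carboniferous; 154.1 million years to C

Sorted oldest-first by Ma: E (1851), B (301.7), C (147.6), A (137.9), D (0.63).
The second oldest is B at 301.7 Ma, which lies in 358.9–298.9 Ma: the Carboniferous.
The third oldest is C at 147.6 Ma; separation = |301.7 − 147.6| = 154.1 Myr.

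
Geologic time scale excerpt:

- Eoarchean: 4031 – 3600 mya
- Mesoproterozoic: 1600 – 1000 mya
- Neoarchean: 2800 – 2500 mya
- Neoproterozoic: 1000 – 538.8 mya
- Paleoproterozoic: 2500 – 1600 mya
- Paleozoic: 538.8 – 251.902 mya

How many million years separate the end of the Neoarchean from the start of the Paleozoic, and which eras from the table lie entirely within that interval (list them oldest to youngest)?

1961.2 million years; Paleoproterozoic, Mesoproterozoic, Neoproterozoic

End of Neoarchean = 2500 Ma; start of Paleozoic = 538.8 Ma.
Gap = 2500 − 538.8 = 1961.2 Myr.
Eras wholly inside 2500–538.8 Ma: Paleoproterozoic (2500–1600), Mesoproterozoic (1600–1000), Neoproterozoic (1000–538.8).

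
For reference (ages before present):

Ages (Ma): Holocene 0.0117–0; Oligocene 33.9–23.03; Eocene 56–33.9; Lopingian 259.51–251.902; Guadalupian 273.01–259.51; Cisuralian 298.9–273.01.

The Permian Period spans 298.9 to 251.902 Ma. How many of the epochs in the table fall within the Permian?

Epochs inside 298.9–251.902 Ma: Cisuralian, Guadalupian, Lopingian — 3 in total.

3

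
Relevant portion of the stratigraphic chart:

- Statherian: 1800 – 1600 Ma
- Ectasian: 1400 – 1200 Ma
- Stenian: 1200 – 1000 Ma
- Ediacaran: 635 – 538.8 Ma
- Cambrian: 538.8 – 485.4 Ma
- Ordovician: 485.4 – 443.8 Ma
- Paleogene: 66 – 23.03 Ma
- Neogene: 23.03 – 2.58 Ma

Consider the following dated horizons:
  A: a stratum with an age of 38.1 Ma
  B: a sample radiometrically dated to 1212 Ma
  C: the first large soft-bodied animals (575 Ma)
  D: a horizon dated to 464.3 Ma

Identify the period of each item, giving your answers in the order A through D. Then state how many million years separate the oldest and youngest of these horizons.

Match each age against the start–end ranges in the excerpt: A = 38.1 Ma → Paleogene (66–23.03); B = 1212 Ma → Ectasian (1400–1200); C = 575 Ma → Ediacaran (635–538.8); D = 464.3 Ma → Ordovician (485.4–443.8).
The largest age is 1212 Ma and the smallest is 38.1 Ma; their difference is 1173.9 Myr.

A — Paleogene; B — Ectasian; C — Ediacaran; D — Ordovician; span 1173.9 million years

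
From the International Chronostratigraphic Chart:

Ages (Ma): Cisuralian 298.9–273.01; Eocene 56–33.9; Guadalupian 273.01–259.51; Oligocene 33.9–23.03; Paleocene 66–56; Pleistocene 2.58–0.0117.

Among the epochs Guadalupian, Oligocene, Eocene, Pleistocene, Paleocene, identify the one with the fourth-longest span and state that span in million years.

Paleocene, 10 million years

Start − end for each: Guadalupian 273.01 − 259.51 = 13.5; Oligocene 33.9 − 23.03 = 10.87; Eocene 56 − 33.9 = 22.1; Pleistocene 2.58 − 0.0117 = 2.5683; Paleocene 66 − 56 = 10.
Ranking these from longest: Eocene > Guadalupian > Oligocene > Paleocene > Pleistocene.
Position 4 in that ranking is Paleocene, which lasted 10 Myr.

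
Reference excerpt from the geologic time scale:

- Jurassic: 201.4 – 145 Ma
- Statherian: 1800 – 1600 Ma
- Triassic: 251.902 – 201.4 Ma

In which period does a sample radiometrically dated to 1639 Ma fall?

1639 Ma lies between 1800 and 1600 Ma, so it falls in the Statherian.

Statherian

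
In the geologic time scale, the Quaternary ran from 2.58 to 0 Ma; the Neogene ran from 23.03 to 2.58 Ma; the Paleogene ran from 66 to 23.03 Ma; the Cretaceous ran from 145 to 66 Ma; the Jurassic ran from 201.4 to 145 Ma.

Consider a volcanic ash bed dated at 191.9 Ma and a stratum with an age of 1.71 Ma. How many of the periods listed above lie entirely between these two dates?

3

The older date is 191.9 Ma and the younger is 1.71 Ma.
Periods with start < 191.9 and end > 1.71 Ma: Cretaceous (145–66), Paleogene (66–23.03), Neogene (23.03–2.58).
That is 3 complete periods.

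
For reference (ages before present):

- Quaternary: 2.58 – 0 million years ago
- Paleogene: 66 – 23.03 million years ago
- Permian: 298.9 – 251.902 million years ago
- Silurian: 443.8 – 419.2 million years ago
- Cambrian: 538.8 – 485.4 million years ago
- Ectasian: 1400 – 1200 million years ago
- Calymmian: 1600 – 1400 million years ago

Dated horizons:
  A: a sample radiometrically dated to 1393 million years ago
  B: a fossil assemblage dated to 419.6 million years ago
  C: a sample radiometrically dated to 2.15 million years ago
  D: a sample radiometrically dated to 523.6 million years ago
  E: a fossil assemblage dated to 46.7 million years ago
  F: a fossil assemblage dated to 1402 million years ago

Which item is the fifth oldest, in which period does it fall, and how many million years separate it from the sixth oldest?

E, in the Paleogene; 44.55 million years to C

Larger Ma means older, so oldest first: F 1402 > A 1393 > D 523.6 > B 419.6 > E 46.7 > C 2.15.
Counting 5 along gives E (46.7 Ma); the excerpt puts that inside the Paleogene, 66–23.03 Ma.
Next in line is C (2.15 Ma), and 46.7 − 2.15 = 44.55 Myr.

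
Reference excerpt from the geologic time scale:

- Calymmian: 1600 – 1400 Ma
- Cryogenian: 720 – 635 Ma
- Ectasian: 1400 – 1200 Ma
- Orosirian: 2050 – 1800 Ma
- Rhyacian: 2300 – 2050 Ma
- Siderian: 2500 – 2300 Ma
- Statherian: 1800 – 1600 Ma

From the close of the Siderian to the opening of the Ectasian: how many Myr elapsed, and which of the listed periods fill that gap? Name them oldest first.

The Siderian closes at 2300 Ma and the Ectasian opens at 1400 Ma, so the interval is 2300 − 1400 = 900 Myr.
A period fits inside if it starts at or after 2300 Ma and ends at or before 1400 Ma; oldest first that gives Rhyacian, Orosirian, Statherian, Calymmian.

900 million years; Rhyacian, Orosirian, Statherian, Calymmian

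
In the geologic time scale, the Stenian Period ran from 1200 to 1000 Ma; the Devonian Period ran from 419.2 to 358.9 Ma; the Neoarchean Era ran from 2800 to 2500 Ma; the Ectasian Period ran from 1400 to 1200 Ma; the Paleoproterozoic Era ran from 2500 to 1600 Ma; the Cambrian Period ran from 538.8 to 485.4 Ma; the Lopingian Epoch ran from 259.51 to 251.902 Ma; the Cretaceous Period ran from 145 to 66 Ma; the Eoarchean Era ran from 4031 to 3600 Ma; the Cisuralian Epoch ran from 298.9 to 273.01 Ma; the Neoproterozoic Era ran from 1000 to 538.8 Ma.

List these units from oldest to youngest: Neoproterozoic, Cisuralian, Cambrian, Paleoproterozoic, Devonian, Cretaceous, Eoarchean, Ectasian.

Eoarchean, Paleoproterozoic, Ectasian, Neoproterozoic, Cambrian, Devonian, Cisuralian, Cretaceous

Sorting by start age (descending Ma, since larger Ma = older): Eoarchean began 4031, Paleoproterozoic began 2500, Ectasian began 1400, Neoproterozoic began 1000, Cambrian began 538.8, Devonian began 419.2, Cisuralian began 298.9, Cretaceous began 145.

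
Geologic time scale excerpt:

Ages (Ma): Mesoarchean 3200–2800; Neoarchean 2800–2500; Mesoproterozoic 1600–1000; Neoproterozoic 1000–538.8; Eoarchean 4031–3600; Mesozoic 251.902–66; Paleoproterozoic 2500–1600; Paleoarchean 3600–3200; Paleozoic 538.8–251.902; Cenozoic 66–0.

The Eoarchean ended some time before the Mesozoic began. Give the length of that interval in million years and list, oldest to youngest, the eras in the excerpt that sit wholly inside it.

3348.098 million years; Paleoarchean, Mesoarchean, Neoarchean, Paleoproterozoic, Mesoproterozoic, Neoproterozoic, Paleozoic

End of Eoarchean = 3600 Ma; start of Mesozoic = 251.902 Ma.
Gap = 3600 − 251.902 = 3348.098 Myr.
Eras wholly inside 3600–251.902 Ma: Paleoarchean (3600–3200), Mesoarchean (3200–2800), Neoarchean (2800–2500), Paleoproterozoic (2500–1600), Mesoproterozoic (1600–1000), Neoproterozoic (1000–538.8), Paleozoic (538.8–251.902).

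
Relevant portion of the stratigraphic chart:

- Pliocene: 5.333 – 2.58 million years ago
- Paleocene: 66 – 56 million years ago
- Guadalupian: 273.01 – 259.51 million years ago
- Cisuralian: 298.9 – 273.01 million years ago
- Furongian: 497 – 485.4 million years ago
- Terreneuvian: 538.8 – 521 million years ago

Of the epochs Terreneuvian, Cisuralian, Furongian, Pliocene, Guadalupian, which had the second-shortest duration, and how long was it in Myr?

Start − end for each: Terreneuvian 538.8 − 521 = 17.8; Cisuralian 298.9 − 273.01 = 25.89; Furongian 497 − 485.4 = 11.6; Pliocene 5.333 − 2.58 = 2.753; Guadalupian 273.01 − 259.51 = 13.5.
Ranking these from shortest: Pliocene < Furongian < Guadalupian < Terreneuvian < Cisuralian.
Position 2 in that ranking is Furongian, which lasted 11.6 Myr.

Furongian, 11.6 million years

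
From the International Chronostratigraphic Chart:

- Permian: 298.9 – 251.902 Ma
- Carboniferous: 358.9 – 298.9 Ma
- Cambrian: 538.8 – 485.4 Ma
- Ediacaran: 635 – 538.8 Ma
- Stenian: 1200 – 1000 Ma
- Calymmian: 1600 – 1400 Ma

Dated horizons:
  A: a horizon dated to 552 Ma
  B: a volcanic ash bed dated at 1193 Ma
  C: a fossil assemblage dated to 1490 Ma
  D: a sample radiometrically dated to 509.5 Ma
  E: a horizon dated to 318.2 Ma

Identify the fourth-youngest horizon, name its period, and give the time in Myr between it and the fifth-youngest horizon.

B, in the Stenian; 297 million years to C

Smaller Ma means younger, so youngest first: E 318.2 < D 509.5 < A 552 < B 1193 < C 1490.
Counting 4 along gives B (1193 Ma); the excerpt puts that inside the Stenian, 1200–1000 Ma.
Next in line is C (1490 Ma), and 1490 − 1193 = 297 Myr.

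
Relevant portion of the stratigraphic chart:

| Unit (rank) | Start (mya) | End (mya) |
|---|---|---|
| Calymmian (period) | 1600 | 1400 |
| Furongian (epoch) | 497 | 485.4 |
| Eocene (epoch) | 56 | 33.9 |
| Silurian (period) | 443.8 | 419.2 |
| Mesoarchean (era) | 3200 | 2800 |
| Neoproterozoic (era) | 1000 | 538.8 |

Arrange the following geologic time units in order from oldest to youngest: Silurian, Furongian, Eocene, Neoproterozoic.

Neoproterozoic, then Furongian, then Silurian, then Eocene

Sorting by start age (descending Ma, since larger Ma = older): Neoproterozoic began 1000, Furongian began 497, Silurian began 443.8, Eocene began 56.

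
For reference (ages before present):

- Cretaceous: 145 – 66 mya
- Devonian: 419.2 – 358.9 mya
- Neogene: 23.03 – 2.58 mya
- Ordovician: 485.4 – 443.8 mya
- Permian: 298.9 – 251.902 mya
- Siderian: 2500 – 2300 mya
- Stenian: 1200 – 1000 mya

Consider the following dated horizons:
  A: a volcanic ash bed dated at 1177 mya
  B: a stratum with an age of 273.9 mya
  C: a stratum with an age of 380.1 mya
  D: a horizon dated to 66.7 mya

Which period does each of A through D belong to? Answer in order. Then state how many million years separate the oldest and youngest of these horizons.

A — Stenian; B — Permian; C — Devonian; D — Cretaceous; span 1110.3 million years

A: 1177 Ma lies in 1200–1000 Ma, so Stenian.
B: 273.9 Ma lies in 298.9–251.902 Ma, so Permian.
C: 380.1 Ma lies in 419.2–358.9 Ma, so Devonian.
D: 66.7 Ma lies in 145–66 Ma, so Cretaceous.
Oldest = 1177 Ma, youngest = 66.7 Ma → span 1110.3 Myr.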